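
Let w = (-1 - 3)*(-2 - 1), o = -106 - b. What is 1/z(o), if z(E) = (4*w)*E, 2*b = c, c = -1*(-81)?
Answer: -1/7032 ≈ -0.00014221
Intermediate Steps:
c = 81
b = 81/2 (b = (½)*81 = 81/2 ≈ 40.500)
o = -293/2 (o = -106 - 1*81/2 = -106 - 81/2 = -293/2 ≈ -146.50)
w = 12 (w = -4*(-3) = 12)
z(E) = 48*E (z(E) = (4*12)*E = 48*E)
1/z(o) = 1/(48*(-293/2)) = 1/(-7032) = -1/7032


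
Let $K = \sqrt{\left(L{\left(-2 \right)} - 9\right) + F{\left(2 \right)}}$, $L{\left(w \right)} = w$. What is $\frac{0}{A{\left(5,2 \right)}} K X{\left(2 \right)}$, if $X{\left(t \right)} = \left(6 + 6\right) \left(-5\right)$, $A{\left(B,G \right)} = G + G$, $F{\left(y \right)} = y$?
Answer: $0$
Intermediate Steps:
$A{\left(B,G \right)} = 2 G$
$K = 3 i$ ($K = \sqrt{\left(-2 - 9\right) + 2} = \sqrt{-11 + 2} = \sqrt{-9} = 3 i \approx 3.0 i$)
$X{\left(t \right)} = -60$ ($X{\left(t \right)} = 12 \left(-5\right) = -60$)
$\frac{0}{A{\left(5,2 \right)}} K X{\left(2 \right)} = \frac{0}{2 \cdot 2} \cdot 3 i \left(-60\right) = \frac{0}{4} \cdot 3 i \left(-60\right) = 0 \cdot \frac{1}{4} \cdot 3 i \left(-60\right) = 0 \cdot 3 i \left(-60\right) = 0 \left(-60\right) = 0$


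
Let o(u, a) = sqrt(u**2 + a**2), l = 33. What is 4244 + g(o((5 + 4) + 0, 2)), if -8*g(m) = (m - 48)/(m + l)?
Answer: 34089477/8032 - 81*sqrt(85)/8032 ≈ 4244.1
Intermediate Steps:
o(u, a) = sqrt(a**2 + u**2)
g(m) = -(-48 + m)/(8*(33 + m)) (g(m) = -(m - 48)/(8*(m + 33)) = -(-48 + m)/(8*(33 + m)))
4244 + g(o((5 + 4) + 0, 2)) = 4244 + (48 - sqrt(2**2 + ((5 + 4) + 0)**2))/(8*(33 + sqrt(2**2 + ((5 + 4) + 0)**2))) = 4244 + (48 - sqrt(4 + (9 + 0)**2))/(8*(33 + sqrt(4 + (9 + 0)**2))) = 4244 + (48 - sqrt(4 + 9**2))/(8*(33 + sqrt(4 + 9**2))) = 4244 + (48 - sqrt(4 + 81))/(8*(33 + sqrt(4 + 81))) = 4244 + (48 - sqrt(85))/(8*(33 + sqrt(85)))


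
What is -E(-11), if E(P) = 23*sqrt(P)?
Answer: -23*I*sqrt(11) ≈ -76.282*I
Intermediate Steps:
-E(-11) = -23*sqrt(-11) = -23*I*sqrt(11)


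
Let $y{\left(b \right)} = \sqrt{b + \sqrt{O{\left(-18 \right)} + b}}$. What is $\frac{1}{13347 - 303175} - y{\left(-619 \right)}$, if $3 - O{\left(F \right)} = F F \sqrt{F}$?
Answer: $- \frac{1}{289828} - \sqrt{-619 + 2 \sqrt{-154 - 243 i \sqrt{2}}} \approx -0.66587 + 24.461 i$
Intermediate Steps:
$O{\left(F \right)} = 3 - F^{\frac{5}{2}}$ ($O{\left(F \right)} = 3 - F F \sqrt{F} = 3 - F^{2} \sqrt{F} = 3 - F^{\frac{5}{2}}$)
$y{\left(b \right)} = \sqrt{b + \sqrt{3 + b - 972 i \sqrt{2}}}$ ($y{\left(b \right)} = \sqrt{b + \sqrt{\left(3 - \left(-18\right)^{\frac{5}{2}}\right) + b}} = \sqrt{b + \sqrt{\left(3 - 972 i \sqrt{2}\right) + b}} = \sqrt{b + \sqrt{3 + b - 972 i \sqrt{2}}}$)
$\frac{1}{13347 - 303175} - y{\left(-619 \right)} = \frac{1}{13347 - 303175} - \sqrt{-619 + \sqrt{3 - 619 - 972 i \sqrt{2}}} = \frac{1}{13347 - 303175} - \sqrt{-619 + \sqrt{-616 - 972 i \sqrt{2}}} = \frac{1}{-289828} - \sqrt{-619 + \sqrt{-616 - 972 i \sqrt{2}}} = - \frac{1}{289828} - \sqrt{-619 + \sqrt{-616 - 972 i \sqrt{2}}}$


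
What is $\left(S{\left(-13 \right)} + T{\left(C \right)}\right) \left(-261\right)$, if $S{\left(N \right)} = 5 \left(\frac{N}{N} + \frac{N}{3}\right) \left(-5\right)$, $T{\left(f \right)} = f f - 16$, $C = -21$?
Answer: $-132675$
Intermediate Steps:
$T{\left(f \right)} = -16 + f^{2}$ ($T{\left(f \right)} = f^{2} - 16 = -16 + f^{2}$)
$S{\left(N \right)} = -25 - \frac{25 N}{3}$ ($S{\left(N \right)} = 5 \left(1 + N \frac{1}{3}\right) \left(-5\right) = 5 \left(1 + \frac{N}{3}\right) \left(-5\right) = \left(5 + \frac{5 N}{3}\right) \left(-5\right) = -25 - \frac{25 N}{3}$)
$\left(S{\left(-13 \right)} + T{\left(C \right)}\right) \left(-261\right) = \left(\left(-25 - - \frac{325}{3}\right) - \left(16 - \left(-21\right)^{2}\right)\right) \left(-261\right) = \left(\left(-25 + \frac{325}{3}\right) + \left(-16 + 441\right)\right) \left(-261\right) = \left(\frac{250}{3} + 425\right) \left(-261\right) = \frac{1525}{3} \left(-261\right) = -132675$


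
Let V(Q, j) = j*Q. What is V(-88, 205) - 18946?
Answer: -36986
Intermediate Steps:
V(Q, j) = Q*j
V(-88, 205) - 18946 = -88*205 - 18946 = -18040 - 18946 = -36986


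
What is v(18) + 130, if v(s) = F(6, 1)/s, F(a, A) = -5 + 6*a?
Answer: 2371/18 ≈ 131.72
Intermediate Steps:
v(s) = 31/s (v(s) = (-5 + 6*6)/s = (-5 + 36)/s = 31/s)
v(18) + 130 = 31/18 + 130 = 2371/18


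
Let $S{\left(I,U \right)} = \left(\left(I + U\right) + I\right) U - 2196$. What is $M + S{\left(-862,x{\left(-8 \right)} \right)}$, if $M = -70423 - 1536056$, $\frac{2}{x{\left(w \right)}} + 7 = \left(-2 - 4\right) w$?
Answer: $- \frac{2704324039}{1681} \approx -1.6088 \cdot 10^{6}$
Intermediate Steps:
$x{\left(w \right)} = \frac{2}{-7 - 6 w}$ ($x{\left(w \right)} = \frac{2}{-7 + \left(-2 - 4\right) w} = \frac{2}{-7 - 6 w}$)
$S{\left(I,U \right)} = -2196 + U \left(U + 2 I\right)$ ($S{\left(I,U \right)} = \left(U + 2 I\right) U - 2196 = U \left(U + 2 I\right) - 2196 = -2196 + U \left(U + 2 I\right)$)
$M = -1606479$
$M + S{\left(-862,x{\left(-8 \right)} \right)} = -1606479 + \left(-2196 + \left(- \frac{2}{7 + 6 \left(-8\right)}\right)^{2} + 2 \left(-862\right) \left(- \frac{2}{7 + 6 \left(-8\right)}\right)\right) = -1606479 + \left(-2196 + \left(- \frac{2}{7 - 48}\right)^{2} + 2 \left(-862\right) \left(- \frac{2}{7 - 48}\right)\right) = -1606479 + \left(-2196 + \left(- \frac{2}{-41}\right)^{2} + 2 \left(-862\right) \left(- \frac{2}{-41}\right)\right) = -1606479 + \left(-2196 + \left(\left(-2\right) \left(- \frac{1}{41}\right)\right)^{2} + 2 \left(-862\right) \left(\left(-2\right) \left(- \frac{1}{41}\right)\right)\right) = -1606479 + \left(-2196 + \left(\frac{2}{41}\right)^{2} + 2 \left(-862\right) \frac{2}{41}\right) = -1606479 - \frac{3832840}{1681} = - \frac{2704324039}{1681}$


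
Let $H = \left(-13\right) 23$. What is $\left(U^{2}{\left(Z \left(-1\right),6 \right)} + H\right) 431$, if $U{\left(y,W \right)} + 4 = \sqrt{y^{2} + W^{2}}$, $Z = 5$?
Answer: $-95682 - 3448 \sqrt{61} \approx -1.2261 \cdot 10^{5}$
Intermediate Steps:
$U{\left(y,W \right)} = -4 + \sqrt{W^{2} + y^{2}}$ ($U{\left(y,W \right)} = -4 + \sqrt{y^{2} + W^{2}} = -4 + \sqrt{W^{2} + y^{2}}$)
$H = -299$
$\left(U^{2}{\left(Z \left(-1\right),6 \right)} + H\right) 431 = \left(\left(-4 + \sqrt{6^{2} + \left(5 \left(-1\right)\right)^{2}}\right)^{2} - 299\right) 431 = \left(\left(-4 + \sqrt{36 + \left(-5\right)^{2}}\right)^{2} - 299\right) 431 = \left(\left(-4 + \sqrt{36 + 25}\right)^{2} - 299\right) 431 = \left(\left(-4 + \sqrt{61}\right)^{2} - 299\right) 431 = \left(-299 + \left(-4 + \sqrt{61}\right)^{2}\right) 431 = -128869 + 431 \left(-4 + \sqrt{61}\right)^{2}$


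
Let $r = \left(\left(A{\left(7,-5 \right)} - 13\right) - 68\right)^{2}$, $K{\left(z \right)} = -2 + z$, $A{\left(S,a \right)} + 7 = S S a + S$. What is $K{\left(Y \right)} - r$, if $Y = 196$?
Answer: $-106082$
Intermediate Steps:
$A{\left(S,a \right)} = -7 + S + a S^{2}$ ($A{\left(S,a \right)} = -7 + \left(S S a + S\right) = -7 + \left(S^{2} a + S\right) = -7 + \left(a S^{2} + S\right) = -7 + \left(S + a S^{2}\right) = -7 + S + a S^{2}$)
$r = 106276$ ($r = \left(\left(\left(-7 + 7 - 5 \cdot 7^{2}\right) - 13\right) - 68\right)^{2} = \left(\left(\left(-7 + 7 - 245\right) - 13\right) - 68\right)^{2} = \left(\left(-245 - 13\right) - 68\right)^{2} = \left(-258 - 68\right)^{2} = \left(-326\right)^{2} = 106276$)
$K{\left(Y \right)} - r = \left(-2 + 196\right) - 106276 = 194 - 106276 = -106082$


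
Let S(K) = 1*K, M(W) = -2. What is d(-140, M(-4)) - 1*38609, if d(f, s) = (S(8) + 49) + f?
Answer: -38692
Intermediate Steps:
S(K) = K
d(f, s) = 57 + f (d(f, s) = (8 + 49) + f = 57 + f)
d(-140, M(-4)) - 1*38609 = (57 - 140) - 1*38609 = -83 - 38609 = -38692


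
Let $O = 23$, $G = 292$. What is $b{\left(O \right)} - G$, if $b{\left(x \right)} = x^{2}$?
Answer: $237$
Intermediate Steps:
$b{\left(O \right)} - G = 23^{2} - 292 = 529 - 292 = 237$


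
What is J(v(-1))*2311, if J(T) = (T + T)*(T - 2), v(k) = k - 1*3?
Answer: 110928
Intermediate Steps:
v(k) = -3 + k (v(k) = k - 3 = -3 + k)
J(T) = 2*T*(-2 + T) (J(T) = (2*T)*(-2 + T) = 2*T*(-2 + T))
J(v(-1))*2311 = (2*(-3 - 1)*(-2 + (-3 - 1)))*2311 = (2*(-4)*(-2 - 4))*2311 = (2*(-4)*(-6))*2311 = 48*2311 = 110928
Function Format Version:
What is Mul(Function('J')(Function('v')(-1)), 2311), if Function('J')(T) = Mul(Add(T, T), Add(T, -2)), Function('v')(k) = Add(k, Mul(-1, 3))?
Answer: 110928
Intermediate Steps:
Function('v')(k) = Add(-3, k) (Function('v')(k) = Add(k, -3) = Add(-3, k))
Function('J')(T) = Mul(2, T, Add(-2, T)) (Function('J')(T) = Mul(Mul(2, T), Add(-2, T)) = Mul(2, T, Add(-2, T)))
Mul(Function('J')(Function('v')(-1)), 2311) = Mul(Mul(2, Add(-3, -1), Add(-2, Add(-3, -1))), 2311) = Mul(Mul(2, -4, Add(-2, -4)), 2311) = Mul(Mul(2, -4, -6), 2311) = Mul(48, 2311) = 110928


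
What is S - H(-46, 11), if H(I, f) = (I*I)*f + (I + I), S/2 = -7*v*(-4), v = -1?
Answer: -23240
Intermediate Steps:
S = -56 (S = 2*(-7*(-1)*(-4)) = 2*(7*(-4)) = 2*(-28) = -56)
H(I, f) = 2*I + f*I² (H(I, f) = I²*f + 2*I = f*I² + 2*I = 2*I + f*I²)
S - H(-46, 11) = -56 - (-46)*(2 - 46*11) = -56 - (-46)*(2 - 506) = -56 - (-46)*(-504) = -56 - 1*23184 = -56 - 23184 = -23240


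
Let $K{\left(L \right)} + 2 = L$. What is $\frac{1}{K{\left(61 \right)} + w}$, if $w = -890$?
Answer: $- \frac{1}{831} \approx -0.0012034$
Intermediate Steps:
$K{\left(L \right)} = -2 + L$
$\frac{1}{K{\left(61 \right)} + w} = \frac{1}{\left(-2 + 61\right) - 890} = \frac{1}{59 - 890} = \frac{1}{-831} = - \frac{1}{831}$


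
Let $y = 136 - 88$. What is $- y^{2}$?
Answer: $-2304$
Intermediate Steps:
$y = 48$ ($y = 136 - 88 = 48$)
$- y^{2} = - 48^{2} = \left(-1\right) 2304 = -2304$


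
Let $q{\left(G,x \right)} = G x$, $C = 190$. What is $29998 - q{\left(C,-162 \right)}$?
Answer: $60778$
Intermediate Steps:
$29998 - q{\left(C,-162 \right)} = 29998 - 190 \left(-162\right) = 29998 - -30780 = 29998 + 30780 = 60778$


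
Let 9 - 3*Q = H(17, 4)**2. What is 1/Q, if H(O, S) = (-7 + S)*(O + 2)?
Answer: -1/1080 ≈ -0.00092593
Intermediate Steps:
H(O, S) = (-7 + S)*(2 + O)
Q = -1080 (Q = 3 - (-14 - 7*17 + 2*4 + 17*4)**2/3 = 3 - (-14 - 119 + 8 + 68)**2/3 = 3 - 1/3*(-57)**2 = 3 - 1/3*3249 = 3 - 1083 = -1080)
1/Q = 1/(-1080) = -1/1080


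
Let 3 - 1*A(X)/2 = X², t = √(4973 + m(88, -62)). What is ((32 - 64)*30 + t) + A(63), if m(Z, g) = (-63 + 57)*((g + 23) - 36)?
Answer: -8892 + √5423 ≈ -8818.4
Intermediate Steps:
m(Z, g) = 78 - 6*g (m(Z, g) = -6*((23 + g) - 36) = -6*(-13 + g) = 78 - 6*g)
t = √5423 (t = √(4973 + (78 - 6*(-62))) = √(4973 + (78 + 372)) = √(4973 + 450) = √5423 ≈ 73.641)
A(X) = 6 - 2*X²
((32 - 64)*30 + t) + A(63) = ((32 - 64)*30 + √5423) + (6 - 2*63²) = (-32*30 + √5423) + (6 - 2*3969) = (-960 + √5423) + (6 - 7938) = (-960 + √5423) - 7932 = -8892 + √5423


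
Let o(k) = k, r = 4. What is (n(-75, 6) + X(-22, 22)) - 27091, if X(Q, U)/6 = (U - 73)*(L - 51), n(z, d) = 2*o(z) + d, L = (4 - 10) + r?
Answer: -11017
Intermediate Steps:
L = -2 (L = (4 - 10) + 4 = -6 + 4 = -2)
n(z, d) = d + 2*z (n(z, d) = 2*z + d = d + 2*z)
X(Q, U) = 23214 - 318*U (X(Q, U) = 6*((U - 73)*(-2 - 51)) = 6*((-73 + U)*(-53)) = 6*(3869 - 53*U) = 23214 - 318*U)
(n(-75, 6) + X(-22, 22)) - 27091 = ((6 + 2*(-75)) + (23214 - 318*22)) - 27091 = ((6 - 150) + (23214 - 6996)) - 27091 = (-144 + 16218) - 27091 = 16074 - 27091 = -11017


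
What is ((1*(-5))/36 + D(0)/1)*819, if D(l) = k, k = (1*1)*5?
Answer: 15925/4 ≈ 3981.3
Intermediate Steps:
k = 5 (k = 1*5 = 5)
D(l) = 5
((1*(-5))/36 + D(0)/1)*819 = ((1*(-5))/36 + 5/1)*819 = (-5*1/36 + 5*1)*819 = (-5/36 + 5)*819 = (175/36)*819 = 15925/4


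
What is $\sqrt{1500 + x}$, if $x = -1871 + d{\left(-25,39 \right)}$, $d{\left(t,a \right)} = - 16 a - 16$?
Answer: $i \sqrt{1011} \approx 31.796 i$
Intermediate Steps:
$d{\left(t,a \right)} = -16 - 16 a$
$x = -2511$ ($x = -1871 - 640 = -2511$)
$\sqrt{1500 + x} = \sqrt{1500 - 2511} = \sqrt{-1011} = i \sqrt{1011}$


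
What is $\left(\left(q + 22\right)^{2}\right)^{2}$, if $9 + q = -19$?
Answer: $1296$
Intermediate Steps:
$q = -28$ ($q = -9 - 19 = -28$)
$\left(\left(q + 22\right)^{2}\right)^{2} = \left(\left(-28 + 22\right)^{2}\right)^{2} = \left(\left(-6\right)^{2}\right)^{2} = 36^{2} = 1296$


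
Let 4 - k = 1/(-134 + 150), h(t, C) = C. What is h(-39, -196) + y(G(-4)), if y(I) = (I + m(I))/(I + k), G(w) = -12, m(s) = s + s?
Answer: -8236/43 ≈ -191.53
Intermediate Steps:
m(s) = 2*s
k = 63/16 (k = 4 - 1/(-134 + 150) = 4 - 1/16 = 63/16 ≈ 3.9375)
y(I) = 3*I/(63/16 + I) (y(I) = (I + 2*I)/(I + 63/16) = (3*I)/(63/16 + I) = 3*I/(63/16 + I))
h(-39, -196) + y(G(-4)) = -196 + 48*(-12)/(63 + 16*(-12)) = -196 + 48*(-12)/(63 - 192) = -196 + 48*(-12)/(-129) = -196 + 48*(-12)*(-1/129) = -196 + 192/43 = -8236/43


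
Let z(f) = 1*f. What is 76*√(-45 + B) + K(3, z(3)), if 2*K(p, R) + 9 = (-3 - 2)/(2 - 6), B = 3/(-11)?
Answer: -31/8 + 76*I*√5478/11 ≈ -3.875 + 511.37*I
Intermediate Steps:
z(f) = f
B = -3/11 (B = 3*(-1/11) = -3/11 ≈ -0.27273)
K(p, R) = -31/8 (K(p, R) = -9/2 + ((-3 - 2)/(2 - 6))/2 = -9/2 + (-5/(-4))/2 = -9/2 + (-5*(-¼))/2 = -9/2 + (½)*(5/4) = -9/2 + 5/8 = -31/8)
76*√(-45 + B) + K(3, z(3)) = 76*√(-45 - 3/11) - 31/8 = 76*√(-498/11) - 31/8 = 76*(I*√5478/11) - 31/8 = 76*I*√5478/11 - 31/8 = -31/8 + 76*I*√5478/11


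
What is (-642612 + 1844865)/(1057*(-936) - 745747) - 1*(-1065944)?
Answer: 63776454007/59831 ≈ 1.0659e+6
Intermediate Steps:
(-642612 + 1844865)/(1057*(-936) - 745747) - 1*(-1065944) = 1202253/(-989352 - 745747) + 1065944 = 1202253/(-1735099) + 1065944 = 1202253*(-1/1735099) + 1065944 = -41457/59831 + 1065944 = 63776454007/59831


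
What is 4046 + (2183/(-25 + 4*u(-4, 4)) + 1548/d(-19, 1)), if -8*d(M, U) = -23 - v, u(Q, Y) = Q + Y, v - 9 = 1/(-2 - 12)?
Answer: 16190883/3725 ≈ 4346.5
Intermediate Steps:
v = 125/14 (v = 9 + 1/(-2 - 12) = 9 + 1/(-14) = 9 - 1/14 = 125/14 ≈ 8.9286)
d(M, U) = 447/112 (d(M, U) = -(-23 - 1*125/14)/8 = -(-23 - 125/14)/8 = -1/8*(-447/14) = 447/112)
4046 + (2183/(-25 + 4*u(-4, 4)) + 1548/d(-19, 1)) = 4046 + (2183/(-25 + 4*(-4 + 4)) + 1548/(447/112)) = 4046 + (2183/(-25 + 4*0) + 1548*(112/447)) = 4046 + (2183/(-25 + 0) + 57792/149) = 4046 + (2183/(-25) + 57792/149) = 4046 + (2183*(-1/25) + 57792/149) = 4046 + (-2183/25 + 57792/149) = 4046 + 1119533/3725 = 16190883/3725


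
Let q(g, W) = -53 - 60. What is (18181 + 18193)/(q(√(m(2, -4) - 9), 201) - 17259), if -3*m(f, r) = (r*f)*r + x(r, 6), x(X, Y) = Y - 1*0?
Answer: -18187/8686 ≈ -2.0938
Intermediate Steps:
x(X, Y) = Y (x(X, Y) = Y + 0 = Y)
m(f, r) = -2 - f*r²/3 (m(f, r) = -((r*f)*r + 6)/3 = -((f*r)*r + 6)/3 = -(f*r² + 6)/3 = -(6 + f*r²)/3 = -2 - f*r²/3)
q(g, W) = -113
(18181 + 18193)/(q(√(m(2, -4) - 9), 201) - 17259) = (18181 + 18193)/(-113 - 17259) = 36374/(-17372) = 36374*(-1/17372) = -18187/8686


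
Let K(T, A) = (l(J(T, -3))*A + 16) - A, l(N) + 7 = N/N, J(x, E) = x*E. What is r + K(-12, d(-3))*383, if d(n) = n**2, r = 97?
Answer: -17904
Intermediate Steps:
J(x, E) = E*x
l(N) = -6 (l(N) = -7 + N/N = -7 + 1 = -6)
K(T, A) = 16 - 7*A (K(T, A) = (-6*A + 16) - A = (16 - 6*A) - A = 16 - 7*A)
r + K(-12, d(-3))*383 = 97 + (16 - 7*(-3)**2)*383 = 97 + (16 - 7*9)*383 = 97 + (16 - 63)*383 = 97 - 47*383 = 97 - 18001 = -17904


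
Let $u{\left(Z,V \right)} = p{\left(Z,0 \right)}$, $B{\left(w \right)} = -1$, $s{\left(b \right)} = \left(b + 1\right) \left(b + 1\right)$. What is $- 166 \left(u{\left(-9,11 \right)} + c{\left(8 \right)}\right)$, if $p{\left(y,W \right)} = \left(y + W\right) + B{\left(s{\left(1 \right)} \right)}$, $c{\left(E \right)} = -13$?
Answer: $3818$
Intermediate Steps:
$s{\left(b \right)} = \left(1 + b\right)^{2}$ ($s{\left(b \right)} = \left(1 + b\right) \left(1 + b\right) = \left(1 + b\right)^{2}$)
$p{\left(y,W \right)} = -1 + W + y$ ($p{\left(y,W \right)} = \left(y + W\right) - 1 = \left(W + y\right) - 1 = -1 + W + y$)
$u{\left(Z,V \right)} = -1 + Z$ ($u{\left(Z,V \right)} = -1 + 0 + Z = -1 + Z$)
$- 166 \left(u{\left(-9,11 \right)} + c{\left(8 \right)}\right) = - 166 \left(\left(-1 - 9\right) - 13\right) = - 166 \left(-10 - 13\right) = \left(-166\right) \left(-23\right) = 3818$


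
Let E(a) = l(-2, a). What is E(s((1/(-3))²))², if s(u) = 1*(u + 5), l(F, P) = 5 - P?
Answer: 1/81 ≈ 0.012346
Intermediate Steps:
s(u) = 5 + u (s(u) = 1*(5 + u) = 5 + u)
E(a) = 5 - a
E(s((1/(-3))²))² = (5 - (5 + (1/(-3))²))² = (5 - (5 + (-⅓)²))² = (5 - (5 + ⅑))² = (5 - 1*46/9)² = (5 - 46/9)² = (-⅑)² = 1/81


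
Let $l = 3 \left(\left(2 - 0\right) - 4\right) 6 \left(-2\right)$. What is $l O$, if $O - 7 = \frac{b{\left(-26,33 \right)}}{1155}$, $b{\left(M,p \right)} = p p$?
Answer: $\frac{20016}{35} \approx 571.89$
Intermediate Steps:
$b{\left(M,p \right)} = p^{2}$
$O = \frac{278}{35}$ ($O = 7 + \frac{33^{2}}{1155} = 7 + 1089 \cdot \frac{1}{1155} = 7 + \frac{33}{35} = \frac{278}{35} \approx 7.9429$)
$l = 72$ ($l = 3 \left(\left(2 + 0\right) - 4\right) 6 \left(-2\right) = 3 \left(2 - 4\right) 6 \left(-2\right) = 3 \left(-2\right) 6 \left(-2\right) = \left(-6\right) 6 \left(-2\right) = \left(-36\right) \left(-2\right) = 72$)
$l O = 72 \cdot \frac{278}{35} = \frac{20016}{35}$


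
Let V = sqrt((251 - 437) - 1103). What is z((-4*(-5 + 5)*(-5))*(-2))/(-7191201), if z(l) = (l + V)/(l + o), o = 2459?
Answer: -I*sqrt(1289)/17683163259 ≈ -2.0303e-9*I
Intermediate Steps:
V = I*sqrt(1289) (V = sqrt(-186 - 1103) = sqrt(-1289) = I*sqrt(1289) ≈ 35.903*I)
z(l) = (l + I*sqrt(1289))/(2459 + l) (z(l) = (l + I*sqrt(1289))/(l + 2459) = (l + I*sqrt(1289))/(2459 + l))
z((-4*(-5 + 5)*(-5))*(-2))/(-7191201) = (((-4*(-5 + 5)*(-5))*(-2) + I*sqrt(1289))/(2459 + (-4*(-5 + 5)*(-5))*(-2)))/(-7191201) = (((-4*0*(-5))*(-2) + I*sqrt(1289))/(2459 + (-4*0*(-5))*(-2)))*(-1/7191201) = (((0*(-5))*(-2) + I*sqrt(1289))/(2459 + (0*(-5))*(-2)))*(-1/7191201) = ((0*(-2) + I*sqrt(1289))/(2459 + 0*(-2)))*(-1/7191201) = ((0 + I*sqrt(1289))/(2459 + 0))*(-1/7191201) = ((I*sqrt(1289))/2459)*(-1/7191201) = (I*sqrt(1289)/2459)*(-1/7191201) = -I*sqrt(1289)/17683163259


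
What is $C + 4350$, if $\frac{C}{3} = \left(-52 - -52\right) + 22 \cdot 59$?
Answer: $8244$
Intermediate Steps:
$C = 3894$ ($C = 3 \left(\left(-52 - -52\right) + 22 \cdot 59\right) = 3 \left(\left(-52 + 52\right) + 1298\right) = 3 \left(0 + 1298\right) = 3 \cdot 1298 = 3894$)
$C + 4350 = 3894 + 4350 = 8244$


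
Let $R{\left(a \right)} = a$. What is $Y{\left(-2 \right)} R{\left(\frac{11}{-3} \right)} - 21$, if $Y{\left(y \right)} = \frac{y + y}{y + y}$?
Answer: $- \frac{74}{3} \approx -24.667$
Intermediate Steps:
$Y{\left(y \right)} = 1$ ($Y{\left(y \right)} = \frac{2 y}{2 y} = 2 y \frac{1}{2 y} = 1$)
$Y{\left(-2 \right)} R{\left(\frac{11}{-3} \right)} - 21 = 1 \frac{11}{-3} - 21 = 1 \cdot 11 \left(- \frac{1}{3}\right) - 21 = 1 \left(- \frac{11}{3}\right) - 21 = - \frac{11}{3} - 21 = - \frac{74}{3}$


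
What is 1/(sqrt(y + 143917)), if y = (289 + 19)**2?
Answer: sqrt(238781)/238781 ≈ 0.0020464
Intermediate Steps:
y = 94864 (y = 308**2 = 94864)
1/(sqrt(y + 143917)) = 1/(sqrt(94864 + 143917)) = 1/(sqrt(238781)) = sqrt(238781)/238781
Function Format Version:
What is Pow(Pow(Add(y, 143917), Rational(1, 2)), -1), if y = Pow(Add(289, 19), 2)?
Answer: Mul(Rational(1, 238781), Pow(238781, Rational(1, 2))) ≈ 0.0020464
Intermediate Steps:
y = 94864 (y = Pow(308, 2) = 94864)
Pow(Pow(Add(y, 143917), Rational(1, 2)), -1) = Pow(Pow(Add(94864, 143917), Rational(1, 2)), -1) = Pow(Pow(238781, Rational(1, 2)), -1) = Mul(Rational(1, 238781), Pow(238781, Rational(1, 2)))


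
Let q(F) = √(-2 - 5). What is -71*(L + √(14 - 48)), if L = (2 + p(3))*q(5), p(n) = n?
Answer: 71*I*(-√34 - 5*√7) ≈ -1353.2*I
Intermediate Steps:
q(F) = I*√7 (q(F) = √(-7) = I*√7)
L = 5*I*√7 (L = (2 + 3)*(I*√7) = 5*(I*√7) = 5*I*√7 ≈ 13.229*I)
-71*(L + √(14 - 48)) = -71*(5*I*√7 + √(14 - 48)) = -71*(5*I*√7 + √(-34)) = -71*(5*I*√7 + I*√34) = -71*(I*√34 + 5*I*√7) = -355*I*√7 - 71*I*√34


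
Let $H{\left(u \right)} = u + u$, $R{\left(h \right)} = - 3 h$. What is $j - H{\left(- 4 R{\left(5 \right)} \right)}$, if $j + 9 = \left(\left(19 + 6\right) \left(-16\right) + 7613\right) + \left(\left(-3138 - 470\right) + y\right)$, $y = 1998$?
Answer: $5474$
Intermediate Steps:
$H{\left(u \right)} = 2 u$
$j = 5594$ ($j = -9 + \left(\left(\left(19 + 6\right) \left(-16\right) + 7613\right) + \left(\left(-3138 - 470\right) + 1998\right)\right) = -9 + \left(\left(25 \left(-16\right) + 7613\right) + \left(-3608 + 1998\right)\right) = -9 + \left(\left(-400 + 7613\right) - 1610\right) = -9 + \left(7213 - 1610\right) = -9 + 5603 = 5594$)
$j - H{\left(- 4 R{\left(5 \right)} \right)} = 5594 - 2 \left(- 4 \left(\left(-3\right) 5\right)\right) = 5594 - 2 \left(\left(-4\right) \left(-15\right)\right) = 5594 - 2 \cdot 60 = 5594 - 120 = 5474$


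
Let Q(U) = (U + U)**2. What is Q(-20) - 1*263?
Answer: 1337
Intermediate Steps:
Q(U) = 4*U**2 (Q(U) = (2*U)**2 = 4*U**2)
Q(-20) - 1*263 = 4*(-20)**2 - 1*263 = 4*400 - 263 = 1600 - 263 = 1337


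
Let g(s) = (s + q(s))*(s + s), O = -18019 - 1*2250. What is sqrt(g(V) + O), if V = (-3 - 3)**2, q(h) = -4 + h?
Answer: I*sqrt(15373) ≈ 123.99*I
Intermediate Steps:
V = 36 (V = (-6)**2 = 36)
O = -20269 (O = -18019 - 2250 = -20269)
g(s) = 2*s*(-4 + 2*s) (g(s) = (s + (-4 + s))*(s + s) = (-4 + 2*s)*(2*s) = 2*s*(-4 + 2*s))
sqrt(g(V) + O) = sqrt(4*36*(-2 + 36) - 20269) = sqrt(4*36*34 - 20269) = sqrt(4896 - 20269) = sqrt(-15373) = I*sqrt(15373)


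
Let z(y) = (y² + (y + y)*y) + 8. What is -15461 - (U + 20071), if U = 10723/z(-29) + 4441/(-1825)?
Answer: -164133302204/4619075 ≈ -35534.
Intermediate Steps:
z(y) = 8 + 3*y² (z(y) = (y² + (2*y)*y) + 8 = (y² + 2*y²) + 8 = 3*y² + 8 = 8 + 3*y²)
U = 8329304/4619075 (U = 10723/(8 + 3*(-29)²) + 4441/(-1825) = 10723/(8 + 3*841) + 4441*(-1/1825) = 10723/(8 + 2523) - 4441/1825 = 10723/2531 - 4441/1825 = 8329304/4619075 ≈ 1.8032)
-15461 - (U + 20071) = -15461 - (8329304/4619075 + 20071) = -15461 - 1*92717783629/4619075 = -15461 - 92717783629/4619075 = -164133302204/4619075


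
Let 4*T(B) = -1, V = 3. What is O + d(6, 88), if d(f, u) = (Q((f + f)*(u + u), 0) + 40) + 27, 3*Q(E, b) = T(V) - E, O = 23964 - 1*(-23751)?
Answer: 564935/12 ≈ 47078.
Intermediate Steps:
T(B) = -¼ (T(B) = (¼)*(-1) = -¼)
O = 47715 (O = 23964 + 23751 = 47715)
Q(E, b) = -1/12 - E/3 (Q(E, b) = (-¼ - E)/3 = -1/12 - E/3)
d(f, u) = 803/12 - 4*f*u/3 (d(f, u) = ((-1/12 - (f + f)*(u + u)/3) + 40) + 27 = ((-1/12 - 2*f*2*u/3) + 40) + 27 = ((-1/12 - 4*f*u/3) + 40) + 27 = (479/12 - 4*f*u/3) + 27 = 803/12 - 4*f*u/3)
O + d(6, 88) = 47715 + (803/12 - 4/3*6*88) = 47715 + (803/12 - 704) = 47715 - 7645/12 = 564935/12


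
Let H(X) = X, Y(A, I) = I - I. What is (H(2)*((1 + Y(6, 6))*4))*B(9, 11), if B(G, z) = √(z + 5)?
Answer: 32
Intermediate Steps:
B(G, z) = √(5 + z)
Y(A, I) = 0
(H(2)*((1 + Y(6, 6))*4))*B(9, 11) = (2*((1 + 0)*4))*√(5 + 11) = (2*(1*4))*√16 = (2*4)*4 = 8*4 = 32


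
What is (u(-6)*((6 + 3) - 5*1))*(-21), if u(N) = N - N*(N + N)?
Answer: 6552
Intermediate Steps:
u(N) = N - 2*N² (u(N) = N - N*2*N = N - 2*N²)
(u(-6)*((6 + 3) - 5*1))*(-21) = ((-6*(1 - 2*(-6)))*((6 + 3) - 5*1))*(-21) = ((-6*(1 + 12))*(9 - 5))*(-21) = (-6*13*4)*(-21) = -78*4*(-21) = -312*(-21) = 6552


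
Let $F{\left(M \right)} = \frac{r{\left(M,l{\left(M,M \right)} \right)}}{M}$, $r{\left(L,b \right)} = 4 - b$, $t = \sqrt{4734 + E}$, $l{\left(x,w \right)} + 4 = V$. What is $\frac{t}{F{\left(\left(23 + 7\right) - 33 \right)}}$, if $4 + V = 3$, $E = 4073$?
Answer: $- \frac{\sqrt{8807}}{3} \approx -31.282$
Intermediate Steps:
$V = -1$ ($V = -4 + 3 = -1$)
$l{\left(x,w \right)} = -5$ ($l{\left(x,w \right)} = -4 - 1 = -5$)
$t = \sqrt{8807}$ ($t = \sqrt{4734 + 4073} = \sqrt{8807} \approx 93.846$)
$F{\left(M \right)} = \frac{9}{M}$ ($F{\left(M \right)} = \frac{4 - -5}{M} = \frac{4 + 5}{M} = \frac{9}{M}$)
$\frac{t}{F{\left(\left(23 + 7\right) - 33 \right)}} = \frac{\sqrt{8807}}{9 \frac{1}{\left(23 + 7\right) - 33}} = \frac{\sqrt{8807}}{9 \frac{1}{30 - 33}} = \frac{\sqrt{8807}}{9 \frac{1}{-3}} = \frac{\sqrt{8807}}{9 \left(- \frac{1}{3}\right)} = \frac{\sqrt{8807}}{-3} = \sqrt{8807} \left(- \frac{1}{3}\right) = - \frac{\sqrt{8807}}{3}$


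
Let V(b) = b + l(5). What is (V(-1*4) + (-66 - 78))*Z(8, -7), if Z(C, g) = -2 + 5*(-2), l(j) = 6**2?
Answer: 1344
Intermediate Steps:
l(j) = 36
Z(C, g) = -12 (Z(C, g) = -2 - 10 = -12)
V(b) = 36 + b (V(b) = b + 36 = 36 + b)
(V(-1*4) + (-66 - 78))*Z(8, -7) = ((36 - 1*4) + (-66 - 78))*(-12) = ((36 - 4) - 144)*(-12) = (32 - 144)*(-12) = -112*(-12) = 1344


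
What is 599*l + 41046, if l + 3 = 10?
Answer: 45239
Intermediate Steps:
l = 7 (l = -3 + 10 = 7)
599*l + 41046 = 599*7 + 41046 = 4193 + 41046 = 45239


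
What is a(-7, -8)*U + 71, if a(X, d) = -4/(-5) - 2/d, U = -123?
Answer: -1163/20 ≈ -58.150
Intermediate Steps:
a(X, d) = ⅘ - 2/d (a(X, d) = -4*(-⅕) - 2/d = ⅘ - 2/d)
a(-7, -8)*U + 71 = (⅘ - 2/(-8))*(-123) + 71 = (⅘ - 2*(-⅛))*(-123) + 71 = (⅘ + ¼)*(-123) + 71 = (21/20)*(-123) + 71 = -2583/20 + 71 = -1163/20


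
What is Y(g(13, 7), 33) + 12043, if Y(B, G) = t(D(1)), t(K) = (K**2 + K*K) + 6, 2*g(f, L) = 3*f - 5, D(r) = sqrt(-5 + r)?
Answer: 12041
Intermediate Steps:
g(f, L) = -5/2 + 3*f/2 (g(f, L) = (3*f - 5)/2 = (-5 + 3*f)/2 = -5/2 + 3*f/2)
t(K) = 6 + 2*K**2 (t(K) = (K**2 + K**2) + 6 = 2*K**2 + 6 = 6 + 2*K**2)
Y(B, G) = -2 (Y(B, G) = 6 + 2*(sqrt(-5 + 1))**2 = 6 + 2*(sqrt(-4))**2 = 6 + 2*(2*I)**2 = 6 + 2*(-4) = 6 - 8 = -2)
Y(g(13, 7), 33) + 12043 = -2 + 12043 = 12041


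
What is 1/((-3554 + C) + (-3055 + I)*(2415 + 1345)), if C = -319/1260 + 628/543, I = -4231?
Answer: -228060/6248596120819 ≈ -3.6498e-8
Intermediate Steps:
C = 206021/228060 (C = -319*1/1260 + 628*(1/543) = -319/1260 + 628/543 = 206021/228060 ≈ 0.90336)
1/((-3554 + C) + (-3055 + I)*(2415 + 1345)) = 1/((-3554 + 206021/228060) + (-3055 - 4231)*(2415 + 1345)) = 1/(-810319219/228060 - 7286*3760) = 1/(-810319219/228060 - 27395360) = 1/(-6248596120819/228060) = -228060/6248596120819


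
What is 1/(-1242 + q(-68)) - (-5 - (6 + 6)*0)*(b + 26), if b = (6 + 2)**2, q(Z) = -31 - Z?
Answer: 542249/1205 ≈ 450.00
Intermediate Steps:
b = 64 (b = 8**2 = 64)
1/(-1242 + q(-68)) - (-5 - (6 + 6)*0)*(b + 26) = 1/(-1242 + (-31 - 1*(-68))) - (-5 - (6 + 6)*0)*(64 + 26) = 1/(-1242 + (-31 + 68)) - (-5 - 1*12*0)*90 = 1/(-1242 + 37) - (-5 - 12*0)*90 = 1/(-1205) - (-5 + 0)*90 = -1/1205 - (-5)*90 = -1/1205 - 1*(-450) = -1/1205 + 450 = 542249/1205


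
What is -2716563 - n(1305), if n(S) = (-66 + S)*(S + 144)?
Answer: -4511874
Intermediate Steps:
n(S) = (-66 + S)*(144 + S)
-2716563 - n(1305) = -2716563 - (-9504 + 1305² + 78*1305) = -2716563 - (-9504 + 1703025 + 101790) = -2716563 - 1*1795311 = -2716563 - 1795311 = -4511874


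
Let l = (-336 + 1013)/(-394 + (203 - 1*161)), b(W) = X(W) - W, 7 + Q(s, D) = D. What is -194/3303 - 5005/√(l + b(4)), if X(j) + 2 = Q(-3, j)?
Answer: -194/3303 + 4004*I*√84590/769 ≈ -0.058734 + 1514.4*I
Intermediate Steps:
Q(s, D) = -7 + D
X(j) = -9 + j (X(j) = -2 + (-7 + j) = -9 + j)
b(W) = -9 (b(W) = (-9 + W) - W = -9)
l = -677/352 (l = 677/(-394 + (203 - 161)) = 677/(-394 + 42) = 677/(-352) = 677*(-1/352) = -677/352 ≈ -1.9233)
-194/3303 - 5005/√(l + b(4)) = -194/3303 - 5005/√(-677/352 - 9) = -194*1/3303 - 5005*(-4*I*√84590/3845) = -194/3303 - 5005*(-4*I*√84590/3845) = -194/3303 - (-4004)*I*√84590/769 = -194/3303 + 4004*I*√84590/769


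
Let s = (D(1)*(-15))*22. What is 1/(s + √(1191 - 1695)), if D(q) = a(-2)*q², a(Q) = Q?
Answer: -I/(-660*I + 6*√14) ≈ 0.0015134 - 5.1478e-5*I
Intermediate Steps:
D(q) = -2*q²
s = 660 (s = (-2*1²*(-15))*22 = (-2*1*(-15))*22 = -2*(-15)*22 = 30*22 = 660)
1/(s + √(1191 - 1695)) = 1/(660 + √(1191 - 1695)) = 1/(660 + √(-504)) = 1/(660 + 6*I*√14)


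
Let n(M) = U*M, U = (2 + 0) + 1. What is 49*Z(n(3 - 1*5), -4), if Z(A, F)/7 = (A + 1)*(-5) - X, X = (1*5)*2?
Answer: 5145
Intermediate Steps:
U = 3 (U = 2 + 1 = 3)
n(M) = 3*M
X = 10 (X = 5*2 = 10)
Z(A, F) = -105 - 35*A (Z(A, F) = 7*((A + 1)*(-5) - 1*10) = 7*((1 + A)*(-5) - 10) = 7*((-5 - 5*A) - 10) = 7*(-15 - 5*A) = -105 - 35*A)
49*Z(n(3 - 1*5), -4) = 49*(-105 - 105*(3 - 1*5)) = 49*(-105 - 105*(3 - 5)) = 49*(-105 - 105*(-2)) = 49*(-105 - 35*(-6)) = 49*(-105 + 210) = 49*105 = 5145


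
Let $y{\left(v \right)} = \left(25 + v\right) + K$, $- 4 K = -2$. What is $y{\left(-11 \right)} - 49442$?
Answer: $- \frac{98855}{2} \approx -49428.0$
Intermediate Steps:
$K = \frac{1}{2}$ ($K = \left(- \frac{1}{4}\right) \left(-2\right) = \frac{1}{2} \approx 0.5$)
$y{\left(v \right)} = \frac{51}{2} + v$ ($y{\left(v \right)} = \left(25 + v\right) + \frac{1}{2} = \frac{51}{2} + v$)
$y{\left(-11 \right)} - 49442 = \left(\frac{51}{2} - 11\right) - 49442 = \frac{29}{2} - 49442 = - \frac{98855}{2}$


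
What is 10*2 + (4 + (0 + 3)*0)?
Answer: 24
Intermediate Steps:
10*2 + (4 + (0 + 3)*0) = 20 + (4 + 3*0) = 20 + (4 + 0) = 20 + 4 = 24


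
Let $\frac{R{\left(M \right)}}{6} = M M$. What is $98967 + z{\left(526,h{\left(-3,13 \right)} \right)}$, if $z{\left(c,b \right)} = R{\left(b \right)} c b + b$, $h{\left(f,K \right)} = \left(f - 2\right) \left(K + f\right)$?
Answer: $-394401083$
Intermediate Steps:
$R{\left(M \right)} = 6 M^{2}$ ($R{\left(M \right)} = 6 M M = 6 M^{2}$)
$h{\left(f,K \right)} = \left(-2 + f\right) \left(K + f\right)$
$z{\left(c,b \right)} = b + 6 c b^{3}$ ($z{\left(c,b \right)} = 6 b^{2} c b + b = 6 c b^{2} b + b = 6 c b^{3} + b = b + 6 c b^{3}$)
$98967 + z{\left(526,h{\left(-3,13 \right)} \right)} = 98967 + \left(\left(\left(-3\right)^{2} - 26 - -6 + 13 \left(-3\right)\right) + 6 \cdot 526 \left(\left(-3\right)^{2} - 26 - -6 + 13 \left(-3\right)\right)^{3}\right) = 98967 + \left(\left(9 - 26 + 6 - 39\right) + 6 \cdot 526 \left(9 - 26 + 6 - 39\right)^{3}\right) = 98967 + \left(-50 + 6 \cdot 526 \left(-50\right)^{3}\right) = 98967 + \left(-50 + 6 \cdot 526 \left(-125000\right)\right) = 98967 - 394500050 = -394401083$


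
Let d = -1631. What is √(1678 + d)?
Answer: √47 ≈ 6.8557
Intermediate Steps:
√(1678 + d) = √(1678 - 1631) = √47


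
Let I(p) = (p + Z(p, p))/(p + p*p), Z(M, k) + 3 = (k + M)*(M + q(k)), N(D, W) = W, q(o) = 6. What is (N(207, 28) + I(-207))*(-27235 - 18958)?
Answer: -9831256190/7107 ≈ -1.3833e+6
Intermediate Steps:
Z(M, k) = -3 + (6 + M)*(M + k) (Z(M, k) = -3 + (k + M)*(M + 6) = -3 + (M + k)*(6 + M) = -3 + (6 + M)*(M + k))
I(p) = (-3 + 2*p**2 + 13*p)/(p + p**2) (I(p) = (p + (-3 + p**2 + 6*p + 6*p + p*p))/(p + p*p) = (p + (-3 + p**2 + 6*p + 6*p + p**2))/(p + p**2) = (p + (-3 + 2*p**2 + 12*p))/(p + p**2) = (-3 + 2*p**2 + 13*p)/(p + p**2))
(N(207, 28) + I(-207))*(-27235 - 18958) = (28 + (-3 + 2*(-207)**2 + 13*(-207))/((-207)*(1 - 207)))*(-27235 - 18958) = (28 - 1/207*(-3 + 2*42849 - 2691)/(-206))*(-46193) = (28 - 1/207*(-1/206)*(-3 + 85698 - 2691))*(-46193) = (28 - 1/207*(-1/206)*83004)*(-46193) = (28 + 13834/7107)*(-46193) = (212830/7107)*(-46193) = -9831256190/7107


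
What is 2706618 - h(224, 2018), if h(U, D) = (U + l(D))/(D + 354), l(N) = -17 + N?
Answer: 6420095671/2372 ≈ 2.7066e+6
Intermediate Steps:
h(U, D) = (-17 + D + U)/(354 + D) (h(U, D) = (U + (-17 + D))/(D + 354) = (-17 + D + U)/(354 + D))
2706618 - h(224, 2018) = 2706618 - (-17 + 2018 + 224)/(354 + 2018) = 2706618 - 2225/2372 = 6420095671/2372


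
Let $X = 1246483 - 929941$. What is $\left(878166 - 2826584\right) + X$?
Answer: $-1631876$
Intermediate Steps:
$X = 316542$
$\left(878166 - 2826584\right) + X = \left(878166 - 2826584\right) + 316542 = -1948418 + 316542 = -1631876$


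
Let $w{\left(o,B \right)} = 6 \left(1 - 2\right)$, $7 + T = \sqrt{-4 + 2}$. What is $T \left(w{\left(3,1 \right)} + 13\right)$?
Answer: $-49 + 7 i \sqrt{2} \approx -49.0 + 9.8995 i$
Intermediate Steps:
$T = -7 + i \sqrt{2}$ ($T = -7 + \sqrt{-4 + 2} = -7 + \sqrt{-2} = -7 + i \sqrt{2} \approx -7.0 + 1.4142 i$)
$w{\left(o,B \right)} = -6$ ($w{\left(o,B \right)} = 6 \left(-1\right) = -6$)
$T \left(w{\left(3,1 \right)} + 13\right) = \left(-7 + i \sqrt{2}\right) \left(-6 + 13\right) = \left(-7 + i \sqrt{2}\right) 7 = -49 + 7 i \sqrt{2}$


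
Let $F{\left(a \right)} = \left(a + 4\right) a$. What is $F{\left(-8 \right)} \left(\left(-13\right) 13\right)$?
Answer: $-5408$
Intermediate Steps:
$F{\left(a \right)} = a \left(4 + a\right)$ ($F{\left(a \right)} = \left(4 + a\right) a = a \left(4 + a\right)$)
$F{\left(-8 \right)} \left(\left(-13\right) 13\right) = - 8 \left(4 - 8\right) \left(\left(-13\right) 13\right) = \left(-8\right) \left(-4\right) \left(-169\right) = 32 \left(-169\right) = -5408$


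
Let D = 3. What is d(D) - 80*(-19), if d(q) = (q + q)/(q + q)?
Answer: 1521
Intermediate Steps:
d(q) = 1 (d(q) = (2*q)/((2*q)) = (2*q)*(1/(2*q)) = 1)
d(D) - 80*(-19) = 1 - 80*(-19) = 1 + 1520 = 1521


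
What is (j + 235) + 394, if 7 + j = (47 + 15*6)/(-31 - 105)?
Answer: 84455/136 ≈ 620.99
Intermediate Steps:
j = -1089/136 (j = -7 + (47 + 15*6)/(-31 - 105) = -7 + (47 + 90)/(-136) = -7 + 137*(-1/136) = -7 - 137/136 = -1089/136 ≈ -8.0074)
(j + 235) + 394 = (-1089/136 + 235) + 394 = 30871/136 + 394 = 84455/136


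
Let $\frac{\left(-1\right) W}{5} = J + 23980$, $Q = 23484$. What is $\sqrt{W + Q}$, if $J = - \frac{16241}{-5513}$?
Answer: $\frac{i \sqrt{132013669}}{37} \approx 310.53 i$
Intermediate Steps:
$J = \frac{109}{37}$ ($J = \left(-16241\right) \left(- \frac{1}{5513}\right) = \frac{109}{37} \approx 2.9459$)
$W = - \frac{4436845}{37}$ ($W = - 5 \left(\frac{109}{37} + 23980\right) = \left(-5\right) \frac{887369}{37} = - \frac{4436845}{37} \approx -1.1991 \cdot 10^{5}$)
$\sqrt{W + Q} = \sqrt{- \frac{4436845}{37} + 23484} = \sqrt{- \frac{3567937}{37}} = \frac{i \sqrt{132013669}}{37}$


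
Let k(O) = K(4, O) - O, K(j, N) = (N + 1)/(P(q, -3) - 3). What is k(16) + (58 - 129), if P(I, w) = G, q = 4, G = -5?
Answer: -713/8 ≈ -89.125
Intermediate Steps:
P(I, w) = -5
K(j, N) = -⅛ - N/8 (K(j, N) = (N + 1)/(-5 - 3) = (1 + N)/(-8) = (1 + N)*(-⅛) = -⅛ - N/8)
k(O) = -⅛ - 9*O/8 (k(O) = (-⅛ - O/8) - O = -⅛ - 9*O/8)
k(16) + (58 - 129) = (-⅛ - 9/8*16) + (58 - 129) = (-⅛ - 18) - 71 = -145/8 - 71 = -713/8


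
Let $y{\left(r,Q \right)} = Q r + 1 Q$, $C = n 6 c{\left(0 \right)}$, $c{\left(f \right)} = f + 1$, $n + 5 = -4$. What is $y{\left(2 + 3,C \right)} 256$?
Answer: $-82944$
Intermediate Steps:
$n = -9$ ($n = -5 - 4 = -9$)
$c{\left(f \right)} = 1 + f$
$C = -54$ ($C = \left(-9\right) 6 \left(1 + 0\right) = \left(-54\right) 1 = -54$)
$y{\left(r,Q \right)} = Q + Q r$ ($y{\left(r,Q \right)} = Q r + Q = Q + Q r$)
$y{\left(2 + 3,C \right)} 256 = - 54 \left(1 + \left(2 + 3\right)\right) 256 = - 54 \left(1 + 5\right) 256 = \left(-54\right) 6 \cdot 256 = \left(-324\right) 256 = -82944$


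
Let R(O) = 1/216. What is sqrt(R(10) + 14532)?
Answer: sqrt(18833478)/36 ≈ 120.55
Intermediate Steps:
R(O) = 1/216
sqrt(R(10) + 14532) = sqrt(1/216 + 14532) = sqrt(3138913/216) = sqrt(18833478)/36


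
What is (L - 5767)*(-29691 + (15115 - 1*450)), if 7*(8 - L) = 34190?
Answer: 1119482078/7 ≈ 1.5993e+8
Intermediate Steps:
L = -34134/7 (L = 8 - ⅐*34190 = 8 - 34190/7 = -34134/7 ≈ -4876.3)
(L - 5767)*(-29691 + (15115 - 1*450)) = (-34134/7 - 5767)*(-29691 + (15115 - 1*450)) = -74503*(-29691 + (15115 - 450))/7 = -74503*(-29691 + 14665)/7 = -74503/7*(-15026) = 1119482078/7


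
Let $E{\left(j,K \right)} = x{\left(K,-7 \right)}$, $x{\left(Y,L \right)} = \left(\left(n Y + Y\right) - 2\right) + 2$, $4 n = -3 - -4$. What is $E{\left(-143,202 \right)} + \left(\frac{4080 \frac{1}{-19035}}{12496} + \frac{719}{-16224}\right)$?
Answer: $\frac{1353114228347}{5359809312} \approx 252.46$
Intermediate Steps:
$n = \frac{1}{4}$ ($n = \frac{-3 - -4}{4} = \frac{-3 + 4}{4} = \frac{1}{4} \cdot 1 = \frac{1}{4} \approx 0.25$)
$x{\left(Y,L \right)} = \frac{5 Y}{4}$ ($x{\left(Y,L \right)} = \left(\left(\frac{Y}{4} + Y\right) - 2\right) + 2 = \left(\frac{5 Y}{4} - 2\right) + 2 = \left(-2 + \frac{5 Y}{4}\right) + 2 = \frac{5 Y}{4}$)
$E{\left(j,K \right)} = \frac{5 K}{4}$
$E{\left(-143,202 \right)} + \left(\frac{4080 \frac{1}{-19035}}{12496} + \frac{719}{-16224}\right) = \frac{5}{4} \cdot 202 + \left(\frac{4080 \frac{1}{-19035}}{12496} + \frac{719}{-16224}\right) = \frac{505}{2} + \left(4080 \left(- \frac{1}{19035}\right) \frac{1}{12496} + 719 \left(- \frac{1}{16224}\right)\right) = \frac{505}{2} - \frac{237622933}{5359809312} = \frac{1353114228347}{5359809312}$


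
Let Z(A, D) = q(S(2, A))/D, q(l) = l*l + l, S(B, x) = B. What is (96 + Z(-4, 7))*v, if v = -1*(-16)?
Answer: 10848/7 ≈ 1549.7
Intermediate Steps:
q(l) = l + l**2 (q(l) = l**2 + l = l + l**2)
v = 16
Z(A, D) = 6/D (Z(A, D) = (2*(1 + 2))/D = (2*3)/D = 6/D)
(96 + Z(-4, 7))*v = (96 + 6/7)*16 = (678/7)*16 = 10848/7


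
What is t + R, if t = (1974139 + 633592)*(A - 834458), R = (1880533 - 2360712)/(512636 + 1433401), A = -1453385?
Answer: -11610210701225124800/1946037 ≈ -5.9661e+12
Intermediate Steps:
R = -480179/1946037 ≈ -0.24675
t = -5966079114233 (t = (1974139 + 633592)*(-1453385 - 834458) = 2607731*(-2287843) = -5966079114233)
t + R = -5966079114233 - 480179/1946037 = -11610210701225124800/1946037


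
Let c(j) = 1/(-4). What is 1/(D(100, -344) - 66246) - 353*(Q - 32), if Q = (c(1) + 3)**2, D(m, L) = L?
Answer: 4595475777/532720 ≈ 8626.4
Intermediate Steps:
c(j) = -1/4
Q = 121/16 (Q = (-1/4 + 3)**2 = (11/4)**2 = 121/16 ≈ 7.5625)
1/(D(100, -344) - 66246) - 353*(Q - 32) = 1/(-344 - 66246) - 353*(121/16 - 32) = 1/(-66590) - 353*(-391)/16 = -1/66590 - 1*(-138023/16) = -1/66590 + 138023/16 = 4595475777/532720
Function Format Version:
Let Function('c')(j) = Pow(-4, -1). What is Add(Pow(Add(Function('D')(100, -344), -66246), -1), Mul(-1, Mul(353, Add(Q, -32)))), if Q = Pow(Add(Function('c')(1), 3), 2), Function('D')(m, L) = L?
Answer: Rational(4595475777, 532720) ≈ 8626.4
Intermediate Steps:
Function('c')(j) = Rational(-1, 4)
Q = Rational(121, 16) (Q = Pow(Add(Rational(-1, 4), 3), 2) = Pow(Rational(11, 4), 2) = Rational(121, 16) ≈ 7.5625)
Add(Pow(Add(Function('D')(100, -344), -66246), -1), Mul(-1, Mul(353, Add(Q, -32)))) = Add(Pow(Add(-344, -66246), -1), Mul(-1, Mul(353, Add(Rational(121, 16), -32)))) = Add(Pow(-66590, -1), Mul(-1, Mul(353, Rational(-391, 16)))) = Add(Rational(-1, 66590), Mul(-1, Rational(-138023, 16))) = Add(Rational(-1, 66590), Rational(138023, 16)) = Rational(4595475777, 532720)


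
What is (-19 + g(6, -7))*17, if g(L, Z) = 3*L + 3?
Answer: 34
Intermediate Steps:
g(L, Z) = 3 + 3*L
(-19 + g(6, -7))*17 = (-19 + (3 + 3*6))*17 = (-19 + (3 + 18))*17 = (-19 + 21)*17 = 2*17 = 34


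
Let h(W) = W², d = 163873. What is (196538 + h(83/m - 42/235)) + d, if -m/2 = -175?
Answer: 97528118551021/270602500 ≈ 3.6041e+5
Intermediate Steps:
m = 350 (m = -2*(-175) = 350)
(196538 + h(83/m - 42/235)) + d = (196538 + (83/350 - 42/235)²) + 163873 = (196538 + (961/16450)²) + 163873 = (196538 + 923521/270602500) + 163873 = 53183675068521/270602500 + 163873 = 97528118551021/270602500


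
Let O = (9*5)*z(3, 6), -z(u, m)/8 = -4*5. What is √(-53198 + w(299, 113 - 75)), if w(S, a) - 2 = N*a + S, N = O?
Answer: √220703 ≈ 469.79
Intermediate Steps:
z(u, m) = 160 (z(u, m) = -(-32)*5 = -8*(-20) = 160)
O = 7200 (O = (9*5)*160 = 45*160 = 7200)
N = 7200
w(S, a) = 2 + S + 7200*a (w(S, a) = 2 + (7200*a + S) = 2 + (S + 7200*a) = 2 + S + 7200*a)
√(-53198 + w(299, 113 - 75)) = √(-53198 + (2 + 299 + 7200*(113 - 75))) = √(-53198 + (2 + 299 + 7200*38)) = √(-53198 + (2 + 299 + 273600)) = √(-53198 + 273901) = √220703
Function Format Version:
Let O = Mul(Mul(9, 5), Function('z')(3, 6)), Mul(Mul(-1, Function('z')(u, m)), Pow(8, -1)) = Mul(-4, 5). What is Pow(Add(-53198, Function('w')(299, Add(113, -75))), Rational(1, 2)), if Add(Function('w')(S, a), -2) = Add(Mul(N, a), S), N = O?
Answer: Pow(220703, Rational(1, 2)) ≈ 469.79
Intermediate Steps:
Function('z')(u, m) = 160 (Function('z')(u, m) = Mul(-8, Mul(-4, 5)) = Mul(-8, -20) = 160)
O = 7200 (O = Mul(Mul(9, 5), 160) = Mul(45, 160) = 7200)
N = 7200
Function('w')(S, a) = Add(2, S, Mul(7200, a)) (Function('w')(S, a) = Add(2, Add(Mul(7200, a), S)) = Add(2, Add(S, Mul(7200, a))) = Add(2, S, Mul(7200, a)))
Pow(Add(-53198, Function('w')(299, Add(113, -75))), Rational(1, 2)) = Pow(Add(-53198, Add(2, 299, Mul(7200, Add(113, -75)))), Rational(1, 2)) = Pow(Add(-53198, Add(2, 299, Mul(7200, 38))), Rational(1, 2)) = Pow(Add(-53198, Add(2, 299, 273600)), Rational(1, 2)) = Pow(Add(-53198, 273901), Rational(1, 2)) = Pow(220703, Rational(1, 2))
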